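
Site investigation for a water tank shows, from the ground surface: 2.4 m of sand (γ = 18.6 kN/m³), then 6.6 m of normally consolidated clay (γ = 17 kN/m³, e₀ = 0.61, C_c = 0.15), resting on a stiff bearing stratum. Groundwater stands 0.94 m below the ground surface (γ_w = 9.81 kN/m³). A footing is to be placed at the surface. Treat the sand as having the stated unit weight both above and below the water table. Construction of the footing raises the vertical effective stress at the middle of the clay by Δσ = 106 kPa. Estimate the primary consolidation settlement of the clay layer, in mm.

S_c ≈ 290 mm

Mid-depth of clay below the ground surface: z = 2.4 + 6.6/2 = 5.7 m.
Total vertical stress at mid-clay: σ_v = 18.6×2.4 + 17×3.3 = 100.74 kPa.
Pore pressure: u = 9.81×(5.7 − 0.94) = 46.696 kPa.
Initial effective stress: σ'_0 = σ_v − u = 100.74 − 46.696 = 54.044 kPa.
Final effective stress: σ'_f = σ'_0 + Δσ = 54.044 + 106 = 160.04 kPa.
Normally consolidated clay, so the full stress increment lies on the virgin compression line:
S_c = C_c·H/(1+e₀)·log₁₀(σ'_f/σ'_0) = 0.15×6.6/(1+0.61)×log₁₀(160.04/54.044)
    = 0.61491 × 0.47148 = 0.2899 m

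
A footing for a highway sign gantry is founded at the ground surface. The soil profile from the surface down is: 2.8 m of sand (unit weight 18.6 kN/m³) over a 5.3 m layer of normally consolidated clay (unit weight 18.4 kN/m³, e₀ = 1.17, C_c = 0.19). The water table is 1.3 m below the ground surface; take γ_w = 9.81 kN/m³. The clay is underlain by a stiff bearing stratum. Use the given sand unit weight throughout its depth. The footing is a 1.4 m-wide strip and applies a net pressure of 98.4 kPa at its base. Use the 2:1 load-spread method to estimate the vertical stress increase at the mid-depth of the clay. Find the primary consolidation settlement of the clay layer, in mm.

S_c ≈ 58.2 mm

Mid-depth of clay below the ground surface: z = 2.8 + 5.3/2 = 5.45 m.
Total vertical stress at mid-clay: σ_v = 18.6×2.8 + 18.4×2.65 = 100.84 kPa.
Pore pressure: u = 9.81×(5.45 − 1.3) = 40.712 kPa.
Initial effective stress: σ'_0 = σ_v − u = 100.84 − 40.712 = 60.128 kPa.
Stress increase at mid-clay by the 2:1 spreading method:
Δσ = qB/(B+z) = 98.4×1.4/(1.4+5.45) = 20.111 kPa
Final effective stress: σ'_f = σ'_0 + Δσ = 60.128 + 20.111 = 80.239 kPa.
Normally consolidated clay, so the full stress increment lies on the virgin compression line:
S_c = C_c·H/(1+e₀)·log₁₀(σ'_f/σ'_0) = 0.19×5.3/(1+1.17)×log₁₀(80.239/60.128)
    = 0.46406 × 0.12531 = 0.05815 m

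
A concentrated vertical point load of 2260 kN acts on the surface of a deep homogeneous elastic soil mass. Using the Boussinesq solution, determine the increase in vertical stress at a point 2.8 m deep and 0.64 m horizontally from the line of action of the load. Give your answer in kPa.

Δσ_z ≈ 121 kPa

Boussinesq vertical stress below a point load on an elastic half-space:
Δσ_z = 3P/(2πz²) · [1 + (r/z)²]^(−5/2)
r/z = 0.64/2.8 = 0.22857; [1+(r/z)²]^(−5/2) = 0.88046.
Δσ_z = 3×2260/(2π×2.8²) × 0.88046 = 137.64 × 0.88046 = 121.2 kPa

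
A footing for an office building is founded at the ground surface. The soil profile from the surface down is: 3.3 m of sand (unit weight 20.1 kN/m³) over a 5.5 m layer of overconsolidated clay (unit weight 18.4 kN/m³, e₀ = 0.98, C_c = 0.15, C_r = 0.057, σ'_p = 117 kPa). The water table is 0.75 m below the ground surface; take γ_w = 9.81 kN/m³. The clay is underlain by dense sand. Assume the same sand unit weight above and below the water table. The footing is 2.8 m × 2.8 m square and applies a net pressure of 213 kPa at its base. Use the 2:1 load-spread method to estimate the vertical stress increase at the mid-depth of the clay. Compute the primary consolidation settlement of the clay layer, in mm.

S_c ≈ 19.5 mm

Mid-depth of clay below the ground surface: z = 3.3 + 5.5/2 = 6.05 m.
Total vertical stress at mid-clay: σ_v = 20.1×3.3 + 18.4×2.75 = 116.93 kPa.
Pore pressure: u = 9.81×(6.05 − 0.75) = 51.993 kPa.
Initial effective stress: σ'_0 = σ_v − u = 116.93 − 51.993 = 64.937 kPa.
Stress increase at mid-clay by the 2:1 spreading method:
Δσ = qBL/((B+z)(L+z)) = 213×2.8×2.8/((2.8+6.05)(2.8+6.05)) = 21.321 kPa
Final effective stress: σ'_f = 64.937 + 21.321 = 86.258 kPa.
σ'_f = 86.258 ≤ σ'_p = 117 kPa, so the clay remains overconsolidated and only the recompression index applies:
S_c = C_r·H/(1+e₀)·log₁₀(σ'_f/σ'_0) = 0.057×5.5/1.98×log₁₀(86.258/64.937)
    = 0.15833 × 0.12331 = 0.01952 m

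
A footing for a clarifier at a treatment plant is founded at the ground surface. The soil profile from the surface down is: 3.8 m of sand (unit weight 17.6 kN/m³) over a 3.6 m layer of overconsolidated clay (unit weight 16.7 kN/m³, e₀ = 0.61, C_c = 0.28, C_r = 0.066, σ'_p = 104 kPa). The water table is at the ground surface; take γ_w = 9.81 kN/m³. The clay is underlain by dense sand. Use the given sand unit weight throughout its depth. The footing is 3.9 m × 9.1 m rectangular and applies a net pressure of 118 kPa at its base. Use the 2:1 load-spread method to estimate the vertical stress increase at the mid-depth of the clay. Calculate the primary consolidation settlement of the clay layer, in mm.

Mid-depth of clay below the ground surface: z = 3.8 + 3.6/2 = 5.6 m.
Total vertical stress at mid-clay: σ_v = 17.6×3.8 + 16.7×1.8 = 96.94 kPa.
Pore pressure: u = 9.81×(5.6 − 0) = 54.936 kPa.
Initial effective stress: σ'_0 = σ_v − u = 96.94 − 54.936 = 42.004 kPa.
Stress increase at mid-clay by the 2:1 spreading method:
Δσ = qBL/((B+z)(L+z)) = 118×3.9×9.1/((3.9+5.6)(9.1+5.6)) = 29.988 kPa
Final effective stress: σ'_f = 42.004 + 29.988 = 71.992 kPa.
σ'_f = 71.992 ≤ σ'_p = 104 kPa, so the clay remains overconsolidated and only the recompression index applies:
S_c = C_r·H/(1+e₀)·log₁₀(σ'_f/σ'_0) = 0.066×3.6/1.61×log₁₀(71.992/42.004)
    = 0.14758 × 0.23399 = 0.03453 m

S_c ≈ 34.5 mm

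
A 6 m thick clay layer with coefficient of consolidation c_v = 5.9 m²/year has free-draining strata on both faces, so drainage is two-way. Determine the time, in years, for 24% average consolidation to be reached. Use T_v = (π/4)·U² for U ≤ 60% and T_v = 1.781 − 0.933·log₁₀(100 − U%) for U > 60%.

t ≈ 0.069 years

Drainage path length: H_d = H/2 = 3 m (double drainage).
U ≤ 60%: T_v = (π/4)·U² = (π/4)×0.24² = 0.045239.
t = T_v·H_d²/c_v = 0.045239×3²/5.9 = 0.06901 years.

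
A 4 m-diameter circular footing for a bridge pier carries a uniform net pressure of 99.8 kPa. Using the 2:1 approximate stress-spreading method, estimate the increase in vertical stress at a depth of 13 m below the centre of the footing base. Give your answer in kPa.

Δσ_z ≈ 5.53 kPa

By the 2:1 method the load spreads at 1 horizontal : 2 vertical, so at depth z the loaded area has grown by z in each plan dimension:
Δσ ≈ qD²/(D+z)² = 99.8×4²/(4+13)² = 5.5253 kPa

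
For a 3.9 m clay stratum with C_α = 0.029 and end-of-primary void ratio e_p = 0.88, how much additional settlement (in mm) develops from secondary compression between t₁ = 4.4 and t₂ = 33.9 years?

Secondary compression: S_s = C_α·H/(1+e_p)·log₁₀(t₂/t₁)
S_s = 0.029×3.9/(1+0.88)×log₁₀(33.9/4.4)
    = 0.06016 × 0.8867 = 0.05335 m

S_s ≈ 53.3 mm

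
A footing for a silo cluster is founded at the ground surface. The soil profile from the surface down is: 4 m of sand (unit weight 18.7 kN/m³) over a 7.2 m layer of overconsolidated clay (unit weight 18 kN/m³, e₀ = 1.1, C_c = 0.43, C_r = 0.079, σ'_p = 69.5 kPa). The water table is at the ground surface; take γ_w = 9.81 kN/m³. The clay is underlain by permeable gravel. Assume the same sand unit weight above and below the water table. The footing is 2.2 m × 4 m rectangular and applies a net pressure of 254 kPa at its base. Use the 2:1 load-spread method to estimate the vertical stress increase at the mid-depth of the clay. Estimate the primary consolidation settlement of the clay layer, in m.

Mid-depth of clay below the ground surface: z = 4 + 7.2/2 = 7.6 m.
Total vertical stress at mid-clay: σ_v = 18.7×4 + 18×3.6 = 139.6 kPa.
Pore pressure: u = 9.81×(7.6 − 0) = 74.556 kPa.
Initial effective stress: σ'_0 = σ_v − u = 139.6 − 74.556 = 65.044 kPa.
Stress increase at mid-clay by the 2:1 spreading method:
Δσ = qBL/((B+z)(L+z)) = 254×2.2×4/((2.2+7.6)(4+7.6)) = 19.662 kPa
Final effective stress: σ'_f = 65.044 + 19.662 = 84.706 kPa.
σ'_f = 84.706 > σ'_p = 69.5 kPa, so the stress path crosses the preconsolidation pressure — recompression up to σ'_p, then virgin compression beyond:
S_c = H/(1+e₀)·[C_r·log₁₀(σ'_p/σ'_0) + C_c·log₁₀(σ'_f/σ'_p)]
    = 7.2/2.1 × [0.079×log₁₀(69.5/65.044) + 0.43×log₁₀(84.706/69.5)]
    = 3.4286 × [0.0022734 + 0.03695] = 0.1345 m

S_c ≈ 0.134 m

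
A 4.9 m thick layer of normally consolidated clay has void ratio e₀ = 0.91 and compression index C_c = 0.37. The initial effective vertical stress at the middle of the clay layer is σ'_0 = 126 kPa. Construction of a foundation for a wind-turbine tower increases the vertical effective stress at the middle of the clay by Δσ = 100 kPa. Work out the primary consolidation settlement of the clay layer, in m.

Final effective stress: σ'_f = σ'_0 + Δσ = 126 + 100 = 226 kPa.
Normally consolidated clay, so the full stress increment lies on the virgin compression line:
S_c = C_c·H/(1+e₀)·log₁₀(σ'_f/σ'_0) = 0.37×4.9/(1+0.91)×log₁₀(226/126)
    = 0.94921 × 0.25374 = 0.2409 m

S_c ≈ 0.241 m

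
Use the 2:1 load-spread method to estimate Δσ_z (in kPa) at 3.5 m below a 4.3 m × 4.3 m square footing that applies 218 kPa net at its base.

By the 2:1 method the load spreads at 1 horizontal : 2 vertical, so at depth z the loaded area has grown by z in each plan dimension:
Δσ = qBL/((B+z)(L+z)) = 218×4.3×4.3/((4.3+3.5)(4.3+3.5)) = 66.253 kPa

Δσ_z ≈ 66.3 kPa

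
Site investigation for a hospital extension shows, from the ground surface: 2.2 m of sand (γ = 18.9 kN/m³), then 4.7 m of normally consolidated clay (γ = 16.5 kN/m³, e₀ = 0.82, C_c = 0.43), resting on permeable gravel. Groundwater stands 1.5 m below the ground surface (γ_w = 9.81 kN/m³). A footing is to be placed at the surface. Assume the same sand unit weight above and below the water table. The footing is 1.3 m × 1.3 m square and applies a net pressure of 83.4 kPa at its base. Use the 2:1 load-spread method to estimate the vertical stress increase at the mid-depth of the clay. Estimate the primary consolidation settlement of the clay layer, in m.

S_c ≈ 0.0379 m

Mid-depth of clay below the ground surface: z = 2.2 + 4.7/2 = 4.55 m.
Total vertical stress at mid-clay: σ_v = 18.9×2.2 + 16.5×2.35 = 80.355 kPa.
Pore pressure: u = 9.81×(4.55 − 1.5) = 29.921 kPa.
Initial effective stress: σ'_0 = σ_v − u = 80.355 − 29.921 = 50.434 kPa.
Stress increase at mid-clay by the 2:1 spreading method:
Δσ = qBL/((B+z)(L+z)) = 83.4×1.3×1.3/((1.3+4.55)(1.3+4.55)) = 4.1185 kPa
Final effective stress: σ'_f = σ'_0 + Δσ = 50.434 + 4.1185 = 54.552 kPa.
Normally consolidated clay, so the full stress increment lies on the virgin compression line:
S_c = C_c·H/(1+e₀)·log₁₀(σ'_f/σ'_0) = 0.43×4.7/(1+0.82)×log₁₀(54.552/50.434)
    = 1.1104 × 0.034087 = 0.03785 m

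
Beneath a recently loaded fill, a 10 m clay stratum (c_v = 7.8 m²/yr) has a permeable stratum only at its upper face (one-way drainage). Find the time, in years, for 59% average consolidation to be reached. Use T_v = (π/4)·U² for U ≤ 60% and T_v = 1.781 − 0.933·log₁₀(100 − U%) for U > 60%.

Drainage path length: H_d = H = 10 m (single drainage).
U ≤ 60%: T_v = (π/4)·U² = (π/4)×0.59² = 0.2734.
t = T_v·H_d²/c_v = 0.2734×10²/7.8 = 3.505 years.

t ≈ 3.51 years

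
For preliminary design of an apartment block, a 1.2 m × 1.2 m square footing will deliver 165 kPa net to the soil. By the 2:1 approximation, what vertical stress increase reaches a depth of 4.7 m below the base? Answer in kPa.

By the 2:1 method the load spreads at 1 horizontal : 2 vertical, so at depth z the loaded area has grown by z in each plan dimension:
Δσ = qBL/((B+z)(L+z)) = 165×1.2×1.2/((1.2+4.7)(1.2+4.7)) = 6.8256 kPa

Δσ_z ≈ 6.83 kPa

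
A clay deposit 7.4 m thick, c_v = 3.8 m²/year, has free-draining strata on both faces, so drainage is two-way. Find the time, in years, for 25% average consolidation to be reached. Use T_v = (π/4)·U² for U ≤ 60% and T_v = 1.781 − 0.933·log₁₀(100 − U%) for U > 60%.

t ≈ 0.177 years

Drainage path length: H_d = H/2 = 3.7 m (double drainage).
U ≤ 60%: T_v = (π/4)·U² = (π/4)×0.25² = 0.049087.
t = T_v·H_d²/c_v = 0.049087×3.7²/3.8 = 0.1768 years.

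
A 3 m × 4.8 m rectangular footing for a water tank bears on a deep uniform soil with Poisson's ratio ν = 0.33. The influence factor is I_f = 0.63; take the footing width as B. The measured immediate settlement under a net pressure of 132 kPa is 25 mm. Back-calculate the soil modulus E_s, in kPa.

S_e = q·B·(1−ν²)/E_s · I_f  ⇒  E_s = q·B·(1−ν²)·I_f / S_e.
E_s = 132 × 3 × 0.8911 × 0.63 / 0.025 = 8892 kPa

E_s ≈ 8890 kPa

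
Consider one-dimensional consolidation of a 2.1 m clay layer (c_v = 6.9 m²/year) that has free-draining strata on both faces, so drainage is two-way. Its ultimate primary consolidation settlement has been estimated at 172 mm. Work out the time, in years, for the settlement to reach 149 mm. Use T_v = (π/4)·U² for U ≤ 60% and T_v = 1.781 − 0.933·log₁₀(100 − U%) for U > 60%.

Drainage path length: H_d = H/2 = 1.05 m (double drainage).
U = S(t)/S_ult = 149/172 = 0.8663.
U > 60%: T_v = 1.781 − 0.933·log₁₀(100 − 86.628) = 0.73026.
t = T_v·H_d²/c_v = 0.73026×1.05²/6.9 = 0.1167 years.

t ≈ 0.117 years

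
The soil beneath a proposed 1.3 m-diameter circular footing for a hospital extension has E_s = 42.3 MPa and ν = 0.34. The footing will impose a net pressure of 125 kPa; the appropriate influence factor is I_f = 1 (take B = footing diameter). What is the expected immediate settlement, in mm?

Immediate (elastic) settlement: S_e = q·B·(1−ν²)/E_s · I_f.
E_s = 42.3 MPa = 42300 kPa.
S_e = 125 × 1.3 × (1 − 0.34²) / 42300 × 1
    = 125 × 1.3 × 0.8844 / 42300 × 1
    = 0.003398 m = 3.398 mm

S_e ≈ 3.4 mm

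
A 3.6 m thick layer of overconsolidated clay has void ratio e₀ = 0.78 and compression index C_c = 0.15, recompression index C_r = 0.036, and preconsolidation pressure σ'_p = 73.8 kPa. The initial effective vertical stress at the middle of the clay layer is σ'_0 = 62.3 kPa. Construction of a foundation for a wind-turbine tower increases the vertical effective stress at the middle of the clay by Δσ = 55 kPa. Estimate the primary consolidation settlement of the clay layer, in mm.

S_c ≈ 66.4 mm

Final effective stress: σ'_f = 62.3 + 55 = 117.3 kPa.
σ'_f = 117.3 > σ'_p = 73.8 kPa, so the stress path crosses the preconsolidation pressure — recompression up to σ'_p, then virgin compression beyond:
S_c = H/(1+e₀)·[C_r·log₁₀(σ'_p/σ'_0) + C_c·log₁₀(σ'_f/σ'_p)]
    = 3.6/1.78 × [0.036×log₁₀(73.8/62.3) + 0.15×log₁₀(117.3/73.8)]
    = 2.0225 × [0.0026485 + 0.030186] = 0.06641 m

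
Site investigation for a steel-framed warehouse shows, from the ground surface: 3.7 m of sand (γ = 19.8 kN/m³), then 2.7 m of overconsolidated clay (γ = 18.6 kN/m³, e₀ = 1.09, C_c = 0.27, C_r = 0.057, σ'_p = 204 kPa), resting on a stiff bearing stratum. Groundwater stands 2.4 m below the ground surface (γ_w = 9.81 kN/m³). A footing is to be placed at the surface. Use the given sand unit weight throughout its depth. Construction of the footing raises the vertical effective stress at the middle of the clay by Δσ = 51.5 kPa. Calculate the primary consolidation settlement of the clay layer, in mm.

S_c ≈ 17.2 mm

Mid-depth of clay below the ground surface: z = 3.7 + 2.7/2 = 5.05 m.
Total vertical stress at mid-clay: σ_v = 19.8×3.7 + 18.6×1.35 = 98.37 kPa.
Pore pressure: u = 9.81×(5.05 − 2.4) = 25.997 kPa.
Initial effective stress: σ'_0 = σ_v − u = 98.37 − 25.997 = 72.373 kPa.
Final effective stress: σ'_f = 72.373 + 51.5 = 123.87 kPa.
σ'_f = 123.87 ≤ σ'_p = 204 kPa, so the clay remains overconsolidated and only the recompression index applies:
S_c = C_r·H/(1+e₀)·log₁₀(σ'_f/σ'_0) = 0.057×2.7/2.09×log₁₀(123.87/72.373)
    = 0.073638 × 0.23339 = 0.01719 m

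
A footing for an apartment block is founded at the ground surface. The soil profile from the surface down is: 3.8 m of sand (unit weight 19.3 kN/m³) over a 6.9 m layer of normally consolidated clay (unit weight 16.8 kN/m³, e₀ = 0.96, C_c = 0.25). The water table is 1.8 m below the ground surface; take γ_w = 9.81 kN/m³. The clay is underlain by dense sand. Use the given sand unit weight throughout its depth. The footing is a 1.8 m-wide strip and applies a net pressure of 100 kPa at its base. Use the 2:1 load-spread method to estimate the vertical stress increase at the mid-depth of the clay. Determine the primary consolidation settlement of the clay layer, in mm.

Mid-depth of clay below the ground surface: z = 3.8 + 6.9/2 = 7.25 m.
Total vertical stress at mid-clay: σ_v = 19.3×3.8 + 16.8×3.45 = 131.3 kPa.
Pore pressure: u = 9.81×(7.25 − 1.8) = 53.465 kPa.
Initial effective stress: σ'_0 = σ_v − u = 131.3 − 53.465 = 77.835 kPa.
Stress increase at mid-clay by the 2:1 spreading method:
Δσ = qB/(B+z) = 100×1.8/(1.8+7.25) = 19.89 kPa
Final effective stress: σ'_f = σ'_0 + Δσ = 77.835 + 19.89 = 97.725 kPa.
Normally consolidated clay, so the full stress increment lies on the virgin compression line:
S_c = C_c·H/(1+e₀)·log₁₀(σ'_f/σ'_0) = 0.25×6.9/(1+0.96)×log₁₀(97.725/77.835)
    = 0.8801 × 0.098831 = 0.08698 m

S_c ≈ 87 mm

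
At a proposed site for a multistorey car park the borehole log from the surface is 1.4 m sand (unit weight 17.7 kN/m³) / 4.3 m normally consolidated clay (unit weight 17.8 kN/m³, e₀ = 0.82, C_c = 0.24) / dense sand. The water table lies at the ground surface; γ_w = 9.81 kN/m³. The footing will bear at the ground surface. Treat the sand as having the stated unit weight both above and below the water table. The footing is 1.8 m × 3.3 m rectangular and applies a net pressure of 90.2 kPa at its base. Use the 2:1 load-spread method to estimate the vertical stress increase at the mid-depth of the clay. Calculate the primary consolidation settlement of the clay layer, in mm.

Mid-depth of clay below the ground surface: z = 1.4 + 4.3/2 = 3.55 m.
Total vertical stress at mid-clay: σ_v = 17.7×1.4 + 17.8×2.15 = 63.05 kPa.
Pore pressure: u = 9.81×(3.55 − 0) = 34.825 kPa.
Initial effective stress: σ'_0 = σ_v − u = 63.05 − 34.825 = 28.225 kPa.
Stress increase at mid-clay by the 2:1 spreading method:
Δσ = qBL/((B+z)(L+z)) = 90.2×1.8×3.3/((1.8+3.55)(3.3+3.55)) = 14.62 kPa
Final effective stress: σ'_f = σ'_0 + Δσ = 28.225 + 14.62 = 42.845 kPa.
Normally consolidated clay, so the full stress increment lies on the virgin compression line:
S_c = C_c·H/(1+e₀)·log₁₀(σ'_f/σ'_0) = 0.24×4.3/(1+0.82)×log₁₀(42.845/28.225)
    = 0.56703 × 0.18127 = 0.1028 m

S_c ≈ 103 mm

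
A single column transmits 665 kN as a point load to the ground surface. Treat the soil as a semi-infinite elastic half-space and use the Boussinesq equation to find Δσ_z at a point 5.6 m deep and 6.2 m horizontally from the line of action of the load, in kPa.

Boussinesq vertical stress below a point load on an elastic half-space:
Δσ_z = 3P/(2πz²) · [1 + (r/z)²]^(−5/2)
r/z = 6.2/5.6 = 1.1071; [1+(r/z)²]^(−5/2) = 0.1353.
Δσ_z = 3×665/(2π×5.6²) × 0.1353 = 10.125 × 0.1353 = 1.37 kPa

Δσ_z ≈ 1.37 kPa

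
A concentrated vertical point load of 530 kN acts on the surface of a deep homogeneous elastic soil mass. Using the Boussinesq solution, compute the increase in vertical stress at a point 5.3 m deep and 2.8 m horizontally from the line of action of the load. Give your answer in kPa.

Boussinesq vertical stress below a point load on an elastic half-space:
Δσ_z = 3P/(2πz²) · [1 + (r/z)²]^(−5/2)
r/z = 2.8/5.3 = 0.5283; [1+(r/z)²]^(−5/2) = 0.54043.
Δσ_z = 3×530/(2π×5.3²) × 0.54043 = 9.0088 × 0.54043 = 4.869 kPa

Δσ_z ≈ 4.87 kPa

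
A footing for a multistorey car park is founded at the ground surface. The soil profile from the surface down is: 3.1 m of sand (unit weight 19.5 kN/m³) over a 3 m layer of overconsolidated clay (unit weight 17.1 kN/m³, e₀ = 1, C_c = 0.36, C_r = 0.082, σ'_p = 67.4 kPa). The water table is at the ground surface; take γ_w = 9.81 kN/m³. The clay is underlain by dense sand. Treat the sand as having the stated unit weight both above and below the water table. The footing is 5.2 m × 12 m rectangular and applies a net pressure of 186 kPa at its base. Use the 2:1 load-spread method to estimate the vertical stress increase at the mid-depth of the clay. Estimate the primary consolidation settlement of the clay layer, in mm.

Mid-depth of clay below the ground surface: z = 3.1 + 3/2 = 4.6 m.
Total vertical stress at mid-clay: σ_v = 19.5×3.1 + 17.1×1.5 = 86.1 kPa.
Pore pressure: u = 9.81×(4.6 − 0) = 45.126 kPa.
Initial effective stress: σ'_0 = σ_v − u = 86.1 − 45.126 = 40.974 kPa.
Stress increase at mid-clay by the 2:1 spreading method:
Δσ = qBL/((B+z)(L+z)) = 186×5.2×12/((5.2+4.6)(12+4.6)) = 71.345 kPa
Final effective stress: σ'_f = 40.974 + 71.345 = 112.32 kPa.
σ'_f = 112.32 > σ'_p = 67.4 kPa, so the stress path crosses the preconsolidation pressure — recompression up to σ'_p, then virgin compression beyond:
S_c = H/(1+e₀)·[C_r·log₁₀(σ'_p/σ'_0) + C_c·log₁₀(σ'_f/σ'_p)]
    = 3/2 × [0.082×log₁₀(67.4/40.974) + 0.36×log₁₀(112.32/67.4)]
    = 1.5 × [0.017724 + 0.079847] = 0.1464 m

S_c ≈ 146 mm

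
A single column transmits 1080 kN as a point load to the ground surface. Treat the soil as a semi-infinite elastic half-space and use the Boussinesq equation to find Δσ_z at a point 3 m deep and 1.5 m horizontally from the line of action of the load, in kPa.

Boussinesq vertical stress below a point load on an elastic half-space:
Δσ_z = 3P/(2πz²) · [1 + (r/z)²]^(−5/2)
r/z = 1.5/3 = 0.5; [1+(r/z)²]^(−5/2) = 0.57243.
Δσ_z = 3×1080/(2π×3²) × 0.57243 = 57.296 × 0.57243 = 32.8 kPa

Δσ_z ≈ 32.8 kPa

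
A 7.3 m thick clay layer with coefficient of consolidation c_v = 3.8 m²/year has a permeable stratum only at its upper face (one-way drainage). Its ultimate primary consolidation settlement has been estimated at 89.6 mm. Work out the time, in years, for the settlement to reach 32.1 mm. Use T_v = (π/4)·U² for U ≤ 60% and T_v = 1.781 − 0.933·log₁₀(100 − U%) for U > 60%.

Drainage path length: H_d = H = 7.3 m (single drainage).
U = S(t)/S_ult = 32.1/89.6 = 0.3583.
U ≤ 60%: T_v = (π/4)·U² = (π/4)×0.35826² = 0.10081.
t = T_v·H_d²/c_v = 0.10081×7.3²/3.8 = 1.414 years.

t ≈ 1.41 years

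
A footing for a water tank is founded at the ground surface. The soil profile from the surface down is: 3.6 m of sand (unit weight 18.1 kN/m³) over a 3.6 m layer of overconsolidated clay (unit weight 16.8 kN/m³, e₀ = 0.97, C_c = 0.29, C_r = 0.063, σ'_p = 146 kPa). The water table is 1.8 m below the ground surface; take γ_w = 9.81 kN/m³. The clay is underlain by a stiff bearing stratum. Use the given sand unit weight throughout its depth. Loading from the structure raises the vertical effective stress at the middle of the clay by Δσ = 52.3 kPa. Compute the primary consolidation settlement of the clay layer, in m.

S_c ≈ 0.0313 m

Mid-depth of clay below the ground surface: z = 3.6 + 3.6/2 = 5.4 m.
Total vertical stress at mid-clay: σ_v = 18.1×3.6 + 16.8×1.8 = 95.4 kPa.
Pore pressure: u = 9.81×(5.4 − 1.8) = 35.316 kPa.
Initial effective stress: σ'_0 = σ_v − u = 95.4 − 35.316 = 60.084 kPa.
Final effective stress: σ'_f = 60.084 + 52.3 = 112.38 kPa.
σ'_f = 112.38 ≤ σ'_p = 146 kPa, so the clay remains overconsolidated and only the recompression index applies:
S_c = C_r·H/(1+e₀)·log₁₀(σ'_f/σ'_0) = 0.063×3.6/1.97×log₁₀(112.38/60.084)
    = 0.11513 × 0.27193 = 0.03131 m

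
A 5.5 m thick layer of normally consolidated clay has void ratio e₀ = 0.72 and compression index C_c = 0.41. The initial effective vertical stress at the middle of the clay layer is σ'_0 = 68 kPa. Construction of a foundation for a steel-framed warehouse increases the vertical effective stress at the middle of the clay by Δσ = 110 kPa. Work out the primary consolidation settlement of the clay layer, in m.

S_c ≈ 0.548 m

Final effective stress: σ'_f = σ'_0 + Δσ = 68 + 110 = 178 kPa.
Normally consolidated clay, so the full stress increment lies on the virgin compression line:
S_c = C_c·H/(1+e₀)·log₁₀(σ'_f/σ'_0) = 0.41×5.5/(1+0.72)×log₁₀(178/68)
    = 1.311 × 0.41791 = 0.5479 m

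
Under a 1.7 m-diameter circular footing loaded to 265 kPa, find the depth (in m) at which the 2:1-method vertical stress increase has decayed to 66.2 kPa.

z ≈ 1.7 m

2:1 spreading — at depth z the loaded area has grown by z in each plan dimension:
qD²/(D+z)² = Δσ_z ⇒ z = D(√(q/Δσ_z) − 1) = 1.7×(√(265/66.2) − 1) = 1.701 m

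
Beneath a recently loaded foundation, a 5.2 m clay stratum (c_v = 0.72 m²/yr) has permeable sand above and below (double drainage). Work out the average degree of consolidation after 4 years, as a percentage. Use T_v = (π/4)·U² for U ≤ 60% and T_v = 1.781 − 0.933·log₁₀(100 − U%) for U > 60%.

U ≈ 71.7 %

Drainage path length: H_d = H/2 = 2.6 m (double drainage).
T_v = c_v·t/H_d² = 0.72×4/2.6² = 0.42604.
T_v = 0.42604 corresponds to the U > 60% branch:
U = 1 − 10^((1.781 − T_v)/0.933)/100 = 0.7167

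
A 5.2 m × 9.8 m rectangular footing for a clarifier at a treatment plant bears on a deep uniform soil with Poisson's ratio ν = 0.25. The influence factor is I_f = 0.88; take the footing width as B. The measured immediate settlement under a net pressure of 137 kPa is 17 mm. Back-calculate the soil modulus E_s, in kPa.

E_s ≈ 34600 kPa

S_e = q·B·(1−ν²)/E_s · I_f  ⇒  E_s = q·B·(1−ν²)·I_f / S_e.
E_s = 137 × 5.2 × 0.9375 × 0.88 / 0.017 = 34570 kPa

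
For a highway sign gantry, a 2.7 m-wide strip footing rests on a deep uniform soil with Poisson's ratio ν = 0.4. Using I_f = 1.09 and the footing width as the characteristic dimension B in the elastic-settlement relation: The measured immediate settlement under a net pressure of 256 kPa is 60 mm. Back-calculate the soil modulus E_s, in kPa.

S_e = q·B·(1−ν²)/E_s · I_f  ⇒  E_s = q·B·(1−ν²)·I_f / S_e.
E_s = 256 × 2.7 × 0.84 × 1.09 / 0.06 = 10550 kPa

E_s ≈ 10500 kPa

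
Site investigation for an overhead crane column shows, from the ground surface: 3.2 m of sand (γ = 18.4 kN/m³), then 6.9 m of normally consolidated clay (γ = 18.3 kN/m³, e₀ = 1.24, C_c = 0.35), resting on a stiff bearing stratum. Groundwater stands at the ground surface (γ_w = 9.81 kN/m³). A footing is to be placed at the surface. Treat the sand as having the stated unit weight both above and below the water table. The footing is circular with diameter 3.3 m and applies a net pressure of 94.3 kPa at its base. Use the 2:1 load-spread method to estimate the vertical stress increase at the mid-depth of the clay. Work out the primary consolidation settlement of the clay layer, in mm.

Mid-depth of clay below the ground surface: z = 3.2 + 6.9/2 = 6.65 m.
Total vertical stress at mid-clay: σ_v = 18.4×3.2 + 18.3×3.45 = 122.02 kPa.
Pore pressure: u = 9.81×(6.65 − 0) = 65.237 kPa.
Initial effective stress: σ'_0 = σ_v − u = 122.02 − 65.237 = 56.783 kPa.
Stress increase at mid-clay by the 2:1 spreading method:
Δσ ≈ qD²/(D+z)² = 94.3×3.3²/(3.3+6.65)² = 10.373 kPa
Final effective stress: σ'_f = σ'_0 + Δσ = 56.783 + 10.373 = 67.156 kPa.
Normally consolidated clay, so the full stress increment lies on the virgin compression line:
S_c = C_c·H/(1+e₀)·log₁₀(σ'_f/σ'_0) = 0.35×6.9/(1+1.24)×log₁₀(67.156/56.783)
    = 1.0781 × 0.072866 = 0.07856 m

S_c ≈ 78.6 mm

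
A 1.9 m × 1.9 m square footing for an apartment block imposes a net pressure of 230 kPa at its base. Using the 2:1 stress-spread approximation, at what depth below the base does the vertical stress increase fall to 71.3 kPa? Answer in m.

2:1 spreading — at depth z the loaded area has grown by z in each plan dimension:
qB²/(B+z)² = Δσ_z ⇒ z = B(√(q/Δσ_z) − 1) = 1.9×(√(230/71.3) − 1) = 1.513 m

z ≈ 1.51 m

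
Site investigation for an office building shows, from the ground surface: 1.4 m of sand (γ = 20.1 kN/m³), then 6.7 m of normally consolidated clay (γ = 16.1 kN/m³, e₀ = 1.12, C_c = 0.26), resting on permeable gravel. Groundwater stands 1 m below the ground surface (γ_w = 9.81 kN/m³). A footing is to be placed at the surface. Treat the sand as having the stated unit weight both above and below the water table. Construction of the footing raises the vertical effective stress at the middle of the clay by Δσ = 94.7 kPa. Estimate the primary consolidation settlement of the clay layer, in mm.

Mid-depth of clay below the ground surface: z = 1.4 + 6.7/2 = 4.75 m.
Total vertical stress at mid-clay: σ_v = 20.1×1.4 + 16.1×3.35 = 82.075 kPa.
Pore pressure: u = 9.81×(4.75 − 1) = 36.788 kPa.
Initial effective stress: σ'_0 = σ_v − u = 82.075 − 36.788 = 45.287 kPa.
Final effective stress: σ'_f = σ'_0 + Δσ = 45.287 + 94.7 = 139.99 kPa.
Normally consolidated clay, so the full stress increment lies on the virgin compression line:
S_c = C_c·H/(1+e₀)·log₁₀(σ'_f/σ'_0) = 0.26×6.7/(1+1.12)×log₁₀(139.99/45.287)
    = 0.8217 × 0.49012 = 0.4027 m

S_c ≈ 403 mm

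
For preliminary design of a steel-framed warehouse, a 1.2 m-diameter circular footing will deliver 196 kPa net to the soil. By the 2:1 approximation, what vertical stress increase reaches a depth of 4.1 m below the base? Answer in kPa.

Δσ_z ≈ 10 kPa

By the 2:1 method the load spreads at 1 horizontal : 2 vertical, so at depth z the loaded area has grown by z in each plan dimension:
Δσ ≈ qD²/(D+z)² = 196×1.2²/(1.2+4.1)² = 10.048 kPa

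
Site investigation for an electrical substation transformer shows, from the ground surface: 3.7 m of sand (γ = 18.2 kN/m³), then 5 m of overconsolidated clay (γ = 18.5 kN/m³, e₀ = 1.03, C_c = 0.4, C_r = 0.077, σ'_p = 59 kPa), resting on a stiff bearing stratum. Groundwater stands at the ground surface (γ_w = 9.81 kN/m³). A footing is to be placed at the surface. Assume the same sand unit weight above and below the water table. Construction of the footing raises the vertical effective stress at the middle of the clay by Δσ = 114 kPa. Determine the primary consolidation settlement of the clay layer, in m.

Mid-depth of clay below the ground surface: z = 3.7 + 5/2 = 6.2 m.
Total vertical stress at mid-clay: σ_v = 18.2×3.7 + 18.5×2.5 = 113.59 kPa.
Pore pressure: u = 9.81×(6.2 − 0) = 60.822 kPa.
Initial effective stress: σ'_0 = σ_v − u = 113.59 − 60.822 = 52.768 kPa.
Final effective stress: σ'_f = 52.768 + 114 = 166.77 kPa.
σ'_f = 166.77 > σ'_p = 59 kPa, so the stress path crosses the preconsolidation pressure — recompression up to σ'_p, then virgin compression beyond:
S_c = H/(1+e₀)·[C_r·log₁₀(σ'_p/σ'_0) + C_c·log₁₀(σ'_f/σ'_p)]
    = 5/2.03 × [0.077×log₁₀(59/52.768) + 0.4×log₁₀(166.77/59)]
    = 2.4631 × [0.0037331 + 0.18051] = 0.4538 m

S_c ≈ 0.454 m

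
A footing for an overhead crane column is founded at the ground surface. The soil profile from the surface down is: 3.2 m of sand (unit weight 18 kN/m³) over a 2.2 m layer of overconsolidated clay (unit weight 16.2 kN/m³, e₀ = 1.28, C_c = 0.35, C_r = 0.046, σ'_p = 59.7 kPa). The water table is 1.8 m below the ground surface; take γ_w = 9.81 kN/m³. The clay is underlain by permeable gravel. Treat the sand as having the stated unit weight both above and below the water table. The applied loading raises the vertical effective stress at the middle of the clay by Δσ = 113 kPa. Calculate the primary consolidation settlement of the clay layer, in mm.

Mid-depth of clay below the ground surface: z = 3.2 + 2.2/2 = 4.3 m.
Total vertical stress at mid-clay: σ_v = 18×3.2 + 16.2×1.1 = 75.42 kPa.
Pore pressure: u = 9.81×(4.3 − 1.8) = 24.525 kPa.
Initial effective stress: σ'_0 = σ_v − u = 75.42 − 24.525 = 50.895 kPa.
Final effective stress: σ'_f = 50.895 + 113 = 163.9 kPa.
σ'_f = 163.9 > σ'_p = 59.7 kPa, so the stress path crosses the preconsolidation pressure — recompression up to σ'_p, then virgin compression beyond:
S_c = H/(1+e₀)·[C_r·log₁₀(σ'_p/σ'_0) + C_c·log₁₀(σ'_f/σ'_p)]
    = 2.2/2.28 × [0.046×log₁₀(59.7/50.895) + 0.35×log₁₀(163.9/59.7)]
    = 0.96491 × [0.0031878 + 0.15351] = 0.1512 m

S_c ≈ 151 mm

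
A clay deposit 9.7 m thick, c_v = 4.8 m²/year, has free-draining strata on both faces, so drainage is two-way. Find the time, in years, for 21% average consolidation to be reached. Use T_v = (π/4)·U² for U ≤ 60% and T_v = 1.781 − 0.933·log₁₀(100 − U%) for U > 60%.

t ≈ 0.17 years

Drainage path length: H_d = H/2 = 4.85 m (double drainage).
U ≤ 60%: T_v = (π/4)·U² = (π/4)×0.21² = 0.034636.
t = T_v·H_d²/c_v = 0.034636×4.85²/4.8 = 0.1697 years.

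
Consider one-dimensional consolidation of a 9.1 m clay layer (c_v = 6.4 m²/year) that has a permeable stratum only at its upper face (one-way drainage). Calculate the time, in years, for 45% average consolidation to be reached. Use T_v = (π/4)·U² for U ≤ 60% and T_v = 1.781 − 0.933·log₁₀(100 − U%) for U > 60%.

Drainage path length: H_d = H = 9.1 m (single drainage).
U ≤ 60%: T_v = (π/4)·U² = (π/4)×0.45² = 0.15904.
t = T_v·H_d²/c_v = 0.15904×9.1²/6.4 = 2.058 years.

t ≈ 2.06 years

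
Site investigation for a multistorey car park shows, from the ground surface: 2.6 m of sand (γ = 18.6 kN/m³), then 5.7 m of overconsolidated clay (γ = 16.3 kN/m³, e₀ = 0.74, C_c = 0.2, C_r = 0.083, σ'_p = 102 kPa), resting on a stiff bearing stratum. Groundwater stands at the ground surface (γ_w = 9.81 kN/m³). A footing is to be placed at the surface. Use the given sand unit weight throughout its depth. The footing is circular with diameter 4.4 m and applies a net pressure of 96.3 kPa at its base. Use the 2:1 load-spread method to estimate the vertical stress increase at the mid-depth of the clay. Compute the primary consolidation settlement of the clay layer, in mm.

Mid-depth of clay below the ground surface: z = 2.6 + 5.7/2 = 5.45 m.
Total vertical stress at mid-clay: σ_v = 18.6×2.6 + 16.3×2.85 = 94.815 kPa.
Pore pressure: u = 9.81×(5.45 − 0) = 53.465 kPa.
Initial effective stress: σ'_0 = σ_v − u = 94.815 − 53.465 = 41.35 kPa.
Stress increase at mid-clay by the 2:1 spreading method:
Δσ ≈ qD²/(D+z)² = 96.3×4.4²/(4.4+5.45)² = 19.216 kPa
Final effective stress: σ'_f = 41.35 + 19.216 = 60.566 kPa.
σ'_f = 60.566 ≤ σ'_p = 102 kPa, so the clay remains overconsolidated and only the recompression index applies:
S_c = C_r·H/(1+e₀)·log₁₀(σ'_f/σ'_0) = 0.083×5.7/1.74×log₁₀(60.566/41.35)
    = 0.2719 × 0.16575 = 0.04507 m

S_c ≈ 45.1 mm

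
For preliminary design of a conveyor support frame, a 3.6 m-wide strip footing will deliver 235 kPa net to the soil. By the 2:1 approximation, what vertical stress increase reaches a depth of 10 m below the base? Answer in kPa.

By the 2:1 method the load spreads at 1 horizontal : 2 vertical, so at depth z the loaded area has grown by z in each plan dimension:
Δσ = qB/(B+z) = 235×3.6/(3.6+10) = 62.206 kPa

Δσ_z ≈ 62.2 kPa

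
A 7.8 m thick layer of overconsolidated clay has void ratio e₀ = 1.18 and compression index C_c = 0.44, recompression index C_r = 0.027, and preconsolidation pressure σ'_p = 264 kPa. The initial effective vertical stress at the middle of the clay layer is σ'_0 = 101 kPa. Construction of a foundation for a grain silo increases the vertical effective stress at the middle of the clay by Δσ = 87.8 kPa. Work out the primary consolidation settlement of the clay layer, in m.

S_c ≈ 0.0262 m

Final effective stress: σ'_f = 101 + 87.8 = 188.8 kPa.
σ'_f = 188.8 ≤ σ'_p = 264 kPa, so the clay remains overconsolidated and only the recompression index applies:
S_c = C_r·H/(1+e₀)·log₁₀(σ'_f/σ'_0) = 0.027×7.8/2.18×log₁₀(188.8/101)
    = 0.096606 × 0.27168 = 0.02625 m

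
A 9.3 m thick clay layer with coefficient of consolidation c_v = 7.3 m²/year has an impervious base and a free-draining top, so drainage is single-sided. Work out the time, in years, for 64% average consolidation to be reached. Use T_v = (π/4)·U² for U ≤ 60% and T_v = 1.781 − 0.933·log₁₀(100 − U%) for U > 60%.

t ≈ 3.9 years

Drainage path length: H_d = H = 9.3 m (single drainage).
U > 60%: T_v = 1.781 − 0.933·log₁₀(100 − 64) = 0.32897.
t = T_v·H_d²/c_v = 0.32897×9.3²/7.3 = 3.898 years.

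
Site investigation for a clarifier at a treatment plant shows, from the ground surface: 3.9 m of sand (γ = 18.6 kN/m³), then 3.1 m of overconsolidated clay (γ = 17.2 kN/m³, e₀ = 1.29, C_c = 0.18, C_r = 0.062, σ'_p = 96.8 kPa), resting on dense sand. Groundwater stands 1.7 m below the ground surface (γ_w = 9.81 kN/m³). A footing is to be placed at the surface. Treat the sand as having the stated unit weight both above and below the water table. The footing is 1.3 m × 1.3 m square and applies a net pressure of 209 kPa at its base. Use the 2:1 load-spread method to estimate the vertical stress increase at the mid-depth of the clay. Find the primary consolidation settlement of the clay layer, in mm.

Mid-depth of clay below the ground surface: z = 3.9 + 3.1/2 = 5.45 m.
Total vertical stress at mid-clay: σ_v = 18.6×3.9 + 17.2×1.55 = 99.2 kPa.
Pore pressure: u = 9.81×(5.45 − 1.7) = 36.788 kPa.
Initial effective stress: σ'_0 = σ_v − u = 99.2 − 36.788 = 62.412 kPa.
Stress increase at mid-clay by the 2:1 spreading method:
Δσ = qBL/((B+z)(L+z)) = 209×1.3×1.3/((1.3+5.45)(1.3+5.45)) = 7.7522 kPa
Final effective stress: σ'_f = 62.412 + 7.7522 = 70.164 kPa.
σ'_f = 70.164 ≤ σ'_p = 96.8 kPa, so the clay remains overconsolidated and only the recompression index applies:
S_c = C_r·H/(1+e₀)·log₁₀(σ'_f/σ'_0) = 0.062×3.1/2.29×log₁₀(70.164/62.412)
    = 0.083929 × 0.050846 = 0.004267 m

S_c ≈ 4.27 mm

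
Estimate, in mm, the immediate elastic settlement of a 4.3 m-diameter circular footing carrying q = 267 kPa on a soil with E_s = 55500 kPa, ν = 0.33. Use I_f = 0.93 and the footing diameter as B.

Immediate (elastic) settlement: S_e = q·B·(1−ν²)/E_s · I_f.
S_e = 267 × 4.3 × (1 − 0.33²) / 55500 × 0.93
    = 267 × 4.3 × 0.8911 / 55500 × 0.93
    = 0.01714 m = 17.14 mm

S_e ≈ 17.1 mm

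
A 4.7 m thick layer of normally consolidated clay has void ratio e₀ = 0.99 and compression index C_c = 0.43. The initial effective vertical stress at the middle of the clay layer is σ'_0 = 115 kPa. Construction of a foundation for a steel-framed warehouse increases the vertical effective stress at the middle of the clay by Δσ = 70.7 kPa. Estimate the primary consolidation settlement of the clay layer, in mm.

S_c ≈ 211 mm

Final effective stress: σ'_f = σ'_0 + Δσ = 115 + 70.7 = 185.7 kPa.
Normally consolidated clay, so the full stress increment lies on the virgin compression line:
S_c = C_c·H/(1+e₀)·log₁₀(σ'_f/σ'_0) = 0.43×4.7/(1+0.99)×log₁₀(185.7/115)
    = 1.0156 × 0.20811 = 0.2114 m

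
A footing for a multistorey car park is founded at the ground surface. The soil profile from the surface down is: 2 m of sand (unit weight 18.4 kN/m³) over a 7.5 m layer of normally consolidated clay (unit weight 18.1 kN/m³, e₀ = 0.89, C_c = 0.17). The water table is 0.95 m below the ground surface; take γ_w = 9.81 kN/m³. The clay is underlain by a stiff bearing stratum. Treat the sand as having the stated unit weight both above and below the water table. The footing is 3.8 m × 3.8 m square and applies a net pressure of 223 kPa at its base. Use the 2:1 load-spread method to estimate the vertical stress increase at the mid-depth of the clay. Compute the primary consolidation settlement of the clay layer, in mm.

Mid-depth of clay below the ground surface: z = 2 + 7.5/2 = 5.75 m.
Total vertical stress at mid-clay: σ_v = 18.4×2 + 18.1×3.75 = 104.67 kPa.
Pore pressure: u = 9.81×(5.75 − 0.95) = 47.088 kPa.
Initial effective stress: σ'_0 = σ_v − u = 104.67 − 47.088 = 57.582 kPa.
Stress increase at mid-clay by the 2:1 spreading method:
Δσ = qBL/((B+z)(L+z)) = 223×3.8×3.8/((3.8+5.75)(3.8+5.75)) = 35.307 kPa
Final effective stress: σ'_f = σ'_0 + Δσ = 57.582 + 35.307 = 92.889 kPa.
Normally consolidated clay, so the full stress increment lies on the virgin compression line:
S_c = C_c·H/(1+e₀)·log₁₀(σ'_f/σ'_0) = 0.17×7.5/(1+0.89)×log₁₀(92.889/57.582)
    = 0.6746 × 0.20768 = 0.1401 m

S_c ≈ 140 mm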